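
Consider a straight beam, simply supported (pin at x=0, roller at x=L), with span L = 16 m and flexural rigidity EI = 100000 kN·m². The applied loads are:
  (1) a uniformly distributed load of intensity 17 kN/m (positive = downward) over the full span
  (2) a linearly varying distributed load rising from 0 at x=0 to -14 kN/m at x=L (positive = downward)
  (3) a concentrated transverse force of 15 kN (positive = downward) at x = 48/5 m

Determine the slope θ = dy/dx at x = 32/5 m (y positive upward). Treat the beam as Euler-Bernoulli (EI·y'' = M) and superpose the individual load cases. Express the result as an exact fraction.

θ(32/5) = -94808/17578125 rad

Load 1 — uniform load w=17 kN/m over full span:
  θ_1 = -w(L³-6Lx²+4x³)/(24EI) = -17·(16³-6·16·(32/5)²+4·(32/5)³)/(24·100000) = -10064/1171875 rad
Load 2 — triangular load w₀=-14 kN/m (0→w₀ over full span):
  θ_2 = -w₀(7L⁴-30L²x²+15x⁴)/(360LEI) = -(-14)·(7·16⁴-30·16²·(32/5)²+15·(32/5)⁴)/(360·16·100000) = 72352/17578125 rad
Load 3 — point force P=15 kN at a=48/5 m (b=L-a=32/5):
  θ_3 = -Pb(L²-b²-3x²)/(6LEI)  [x≤a] = -15·(32/5)·(16²-(32/5)²-3·(32/5)²)/(6·16·100000) = -72/78125 rad
Superposition: θ = Σ θ_i = -94808/17578125 rad ≈ -0.005394 rad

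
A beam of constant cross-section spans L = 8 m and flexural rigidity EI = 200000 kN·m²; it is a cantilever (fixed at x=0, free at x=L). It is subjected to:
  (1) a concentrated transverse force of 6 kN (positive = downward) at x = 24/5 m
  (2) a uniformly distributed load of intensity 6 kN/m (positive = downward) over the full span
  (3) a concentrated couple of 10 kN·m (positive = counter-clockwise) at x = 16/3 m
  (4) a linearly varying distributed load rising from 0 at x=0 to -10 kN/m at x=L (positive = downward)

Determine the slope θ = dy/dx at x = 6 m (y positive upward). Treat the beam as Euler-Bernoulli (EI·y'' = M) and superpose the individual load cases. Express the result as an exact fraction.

θ(6) = 16157/30000000 rad

Load 1 — point force P=6 kN at a=24/5 m (b=L-a=16/5):
  θ_1 = -Pa²/(2EI)  [x>a] = -6·(24/5)²/(2·200000) = -27/78125 rad
Load 2 — uniform load w=6 kN/m over full span:
  θ_2 = -wx(x²-3Lx+3L²)/(6EI) = -6·6·(6²-3·8·6+3·8²)/(6·200000) = -63/25000 rad
Load 3 — applied couple M₀=10 kN·m at a=16/3 m (b=L-a=8/3):
  θ_3 = M₀a/EI  [x>a] = 10·(16/3)/200000 = 1/3750 rad
Load 4 — triangular load w₀=-10 kN/m (0→w₀ over full span):
  θ_4 = (w₀Lx²/4-w₀L²x/3-w₀x⁴/(24L))/EI = ((-10)·8·6²/4-(-10)·8²·6/3-(-10)·6⁴/(24·8))/200000 = 251/80000 rad
Superposition: θ = Σ θ_i = 16157/30000000 rad ≈ 0.000539 rad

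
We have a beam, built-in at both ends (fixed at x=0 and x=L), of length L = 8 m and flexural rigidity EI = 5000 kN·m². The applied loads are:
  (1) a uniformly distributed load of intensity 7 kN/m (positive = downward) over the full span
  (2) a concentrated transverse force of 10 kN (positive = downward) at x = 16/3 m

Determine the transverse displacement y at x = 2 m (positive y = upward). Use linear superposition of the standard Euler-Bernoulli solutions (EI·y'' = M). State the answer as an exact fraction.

Load 1 — uniform load w=7 kN/m over full span:
  y_1 = -wx²(L-x)²/(24EI) = -7·2²·(8-2)²/(24·5000) = -21/2500 m
Load 2 — point force P=10 kN at a=16/3 m (b=L-a=8/3):
  y_2 = -Pb²x²(3aL-(3a+b)x)/(6L³EI)  [x≤a] = -10·(8/3)²·2²·(3·(16/3)·8-(3·(16/3)+(8/3))·2)/(6·8³·5000) = -17/10125 m
Superposition: y = Σ y_i = -2041/202500 m ≈ -0.010079 m

y(2) = -2041/202500 m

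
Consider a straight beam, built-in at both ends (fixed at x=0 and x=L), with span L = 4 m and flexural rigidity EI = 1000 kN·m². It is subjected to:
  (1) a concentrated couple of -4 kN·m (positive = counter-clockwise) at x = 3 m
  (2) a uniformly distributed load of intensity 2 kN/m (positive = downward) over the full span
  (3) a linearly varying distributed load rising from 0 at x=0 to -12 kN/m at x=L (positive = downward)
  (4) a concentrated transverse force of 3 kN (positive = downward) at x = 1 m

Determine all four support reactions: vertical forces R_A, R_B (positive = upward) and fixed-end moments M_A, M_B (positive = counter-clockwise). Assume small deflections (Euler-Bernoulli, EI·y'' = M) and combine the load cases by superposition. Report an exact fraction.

Load 1 — applied couple M₀=-4 kN·m at a=3 m (b=L-a=1):
  R_A = 6M₀ab/L³ = 6·(-4)·3·1/4³ = -9/8 kN
  M_A = M₀b(2a-b)/L² = (-4)·1·(2·3-1)/4² = -5/4 kN·m
  R_B = -6M₀ab/L³ = -6·(-4)·3·1/4³ = 9/8 kN
  M_B = M₀a(2b-a)/L² = (-4)·3·(2·1-3)/4² = 3/4 kN·m
Load 2 — uniform load w=2 kN/m over full span:
  R_A = wL/2 = 2·4/2 = 4 kN
  M_A = wL²/12 = 2·4²/12 = 8/3 kN·m
  R_B = wL/2 = 2·4/2 = 4 kN
  M_B = -wL²/12 = -2·4²/12 = -8/3 kN·m
Load 3 — triangular load w₀=-12 kN/m (0→w₀ over full span):
  R_A = 3w₀L/20 = 3·(-12)·4/20 = -36/5 kN
  M_A = w₀L²/30 = (-12)·4²/30 = -32/5 kN·m
  R_B = 7w₀L/20 = 7·(-12)·4/20 = -84/5 kN
  M_B = -w₀L²/20 = -(-12)·4²/20 = 48/5 kN·m
Load 4 — point force P=3 kN at a=1 m (b=L-a=3):
  R_A = Pb²(3a+b)/L³ = 3·3²·(3·1+3)/4³ = 81/32 kN
  M_A = Pab²/L² = 3·1·3²/4² = 27/16 kN·m
  R_B = Pa²(a+3b)/L³ = 3·1²·(1+3·3)/4³ = 15/32 kN
  M_B = -Pa²b/L² = -3·1²·3/4² = -9/16 kN·m
Superposition: R_A = -287/160 kN, M_A = -791/240 kN·m, R_B = -1793/160 kN, M_B = 1709/240 kN·m

R_A = -287/160 kN, M_A = -791/240 kN·m, R_B = -1793/160 kN, M_B = 1709/240 kN·m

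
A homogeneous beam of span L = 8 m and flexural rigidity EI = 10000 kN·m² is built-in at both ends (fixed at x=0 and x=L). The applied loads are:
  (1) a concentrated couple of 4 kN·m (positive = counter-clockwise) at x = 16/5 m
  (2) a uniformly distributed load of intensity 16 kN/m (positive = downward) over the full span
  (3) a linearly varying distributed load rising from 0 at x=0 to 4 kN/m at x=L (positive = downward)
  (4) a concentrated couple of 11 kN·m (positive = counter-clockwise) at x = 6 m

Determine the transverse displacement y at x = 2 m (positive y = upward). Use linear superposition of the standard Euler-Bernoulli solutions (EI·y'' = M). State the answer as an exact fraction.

Load 1 — applied couple M₀=4 kN·m at a=16/5 m (b=L-a=24/5):
  y_1 = (R_Ax³/6 - M_Ax²/2)/EI  [x≤a] with R_A=18/25, M_A=12/25 = ((18/25)·2³/6 - (12/25)·2²/2)/10000 = 0 m
Load 2 — uniform load w=16 kN/m over full span:
  y_2 = -wx²(L-x)²/(24EI) = -16·2²·(8-2)²/(24·10000) = -6/625 m
Load 3 — triangular load w₀=4 kN/m (0→w₀ over full span):
  y_3 = -w₀x²(L-x)²(x+2L)/(120LEI) = -4·2²·(8-2)²·(2+2·8)/(120·8·10000) = -27/25000 m
Load 4 — applied couple M₀=11 kN·m at a=6 m (b=L-a=2):
  y_4 = (R_Ax³/6 - M_Ax²/2)/EI  [x≤a] with R_A=99/64, M_A=55/16 = ((99/64)·2³/6 - (55/16)·2²/2)/10000 = -77/160000 m
Superposition: y = Σ y_i = -8929/800000 m ≈ -0.011161 m

y(2) = -8929/800000 m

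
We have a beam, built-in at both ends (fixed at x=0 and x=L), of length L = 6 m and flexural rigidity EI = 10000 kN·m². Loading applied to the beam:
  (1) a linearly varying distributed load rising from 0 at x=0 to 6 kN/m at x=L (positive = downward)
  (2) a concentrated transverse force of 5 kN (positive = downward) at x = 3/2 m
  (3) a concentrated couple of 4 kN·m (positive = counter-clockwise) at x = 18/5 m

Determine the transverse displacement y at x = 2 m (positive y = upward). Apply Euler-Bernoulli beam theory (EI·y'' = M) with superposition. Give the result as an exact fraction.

y(2) = -3499/3000000 m

Load 1 — triangular load w₀=6 kN/m (0→w₀ over full span):
  y_1 = -w₀x²(L-x)²(x+2L)/(120LEI) = -6·2²·(6-2)²·(2+2·6)/(120·6·10000) = -7/9375 m
Load 2 — point force P=5 kN at a=3/2 m (b=L-a=9/2):
  y_2 = -Pa²(L-x)²(3bL-(3b+a)(L-x))/(6L³EI)  [x>a] = -5·(3/2)²·(6-2)²·(3·(9/2)·6-(3·(9/2)+(3/2))·(6-2))/(6·6³·10000) = -7/24000 m
Load 3 — applied couple M₀=4 kN·m at a=18/5 m (b=L-a=12/5):
  y_3 = (R_Ax³/6 - M_Ax²/2)/EI  [x≤a] with R_A=24/25, M_A=32/25 = ((24/25)·2³/6 - (32/25)·2²/2)/10000 = -2/15625 m
Superposition: y = Σ y_i = -3499/3000000 m ≈ -0.001166 m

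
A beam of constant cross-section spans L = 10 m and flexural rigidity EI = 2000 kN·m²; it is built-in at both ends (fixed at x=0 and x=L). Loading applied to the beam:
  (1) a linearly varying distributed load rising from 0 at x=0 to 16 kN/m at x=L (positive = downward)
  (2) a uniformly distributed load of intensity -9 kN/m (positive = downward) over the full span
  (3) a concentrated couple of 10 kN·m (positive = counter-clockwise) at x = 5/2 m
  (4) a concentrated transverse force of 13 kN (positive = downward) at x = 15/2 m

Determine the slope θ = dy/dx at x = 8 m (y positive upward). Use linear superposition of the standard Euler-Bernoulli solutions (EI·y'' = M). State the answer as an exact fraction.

θ(8) = 827/240000 rad

Load 1 — triangular load w₀=16 kN/m (0→w₀ over full span):
  θ_1 = -w₀(2x(L-x)(L-2x)(x+2L)+x²(L-x)²)/(120LEI) = -16·(2·8·(10-8)·(10-2·8)·(8+2·10)+8²·(10-8)²)/(120·10·2000) = 64/1875 rad
Load 2 — uniform load w=-9 kN/m over full span:
  θ_2 = -wx(L-x)(L-2x)/(12EI) = -(-9)·8·(10-8)·(10-2·8)/(12·2000) = -9/250 rad
Load 3 — applied couple M₀=10 kN·m at a=5/2 m (b=L-a=15/2):
  θ_3 = (R_Ax²/2 - M_Ax - M₀(x-a))/EI  [x>a] with R_A=9/8, M_A=-15/8 = ((9/8)·8²/2 - (-15/8)·8 - 10·(8-(5/2)))/2000 = -1/500 rad
Load 4 — point force P=13 kN at a=15/2 m (b=L-a=5/2):
  θ_4 = Pa²(L-x)(2bL-(3b+a)(L-x))/(2L³EI)  [x>a] = 13·(15/2)²·(10-8)·(2·(5/2)·10-(3·(5/2)+(15/2))·(10-8))/(2·10³·2000) = 117/16000 rad
Superposition: θ = Σ θ_i = 827/240000 rad ≈ 0.003446 rad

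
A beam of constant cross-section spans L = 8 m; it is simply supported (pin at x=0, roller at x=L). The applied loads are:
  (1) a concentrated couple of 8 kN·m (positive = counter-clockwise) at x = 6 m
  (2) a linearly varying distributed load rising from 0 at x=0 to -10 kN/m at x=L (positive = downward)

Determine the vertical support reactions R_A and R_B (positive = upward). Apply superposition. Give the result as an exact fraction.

R_A = -37/3 kN, R_B = -83/3 kN

Load 1 — applied couple M₀=8 kN·m at a=6 m (b=L-a=2):
  R_A = M₀/L = 8/8 = 1 kN
  R_B = -M₀/L = -8/8 = -1 kN
Load 2 — triangular load w₀=-10 kN/m (0→w₀ over full span):
  R_A = w₀L/6 = (-10)·8/6 = -40/3 kN
  R_B = w₀L/3 = (-10)·8/3 = -80/3 kN
Superposition: R_A = -37/3 kN, R_B = -83/3 kN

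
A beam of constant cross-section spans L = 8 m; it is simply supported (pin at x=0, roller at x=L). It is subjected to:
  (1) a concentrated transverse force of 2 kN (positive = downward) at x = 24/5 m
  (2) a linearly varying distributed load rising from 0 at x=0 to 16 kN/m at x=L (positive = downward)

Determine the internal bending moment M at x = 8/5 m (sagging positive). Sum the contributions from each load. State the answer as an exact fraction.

M(8/5) = 4256/125 kN·m

Load 1 — point force P=2 kN at a=24/5 m (b=L-a=16/5):
  M_1 = Pbx/L  [x≤a] = 2·(16/5)·(8/5)/8 = 32/25 kN·m
Load 2 — triangular load w₀=16 kN/m (0→w₀ over full span):
  M_2 = w₀Lx/6 - w₀x³/(6L) = 16·8·(8/5)/6 - 16·(8/5)³/(6·8) = 4096/125 kN·m
Superposition: M = Σ M_i = 4256/125 kN·m ≈ 34.048000 kN·m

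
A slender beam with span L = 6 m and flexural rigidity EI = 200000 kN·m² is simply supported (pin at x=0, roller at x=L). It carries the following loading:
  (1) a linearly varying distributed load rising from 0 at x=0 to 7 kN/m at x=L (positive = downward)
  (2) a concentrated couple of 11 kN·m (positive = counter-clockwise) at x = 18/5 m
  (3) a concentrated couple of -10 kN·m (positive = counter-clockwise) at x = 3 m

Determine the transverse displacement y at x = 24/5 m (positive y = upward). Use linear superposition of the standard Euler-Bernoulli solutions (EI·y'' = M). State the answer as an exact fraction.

Load 1 — triangular load w₀=7 kN/m (0→w₀ over full span):
  y_1 = -w₀x(7L⁴-10L²x²+3x⁴)/(360LEI) = -7·(24/5)·(7·6⁴-10·6²·(24/5)²+3·(24/5)⁴)/(360·6·200000) = -72009/390625000 m
Load 2 — applied couple M₀=11 kN·m at a=18/5 m (b=L-a=12/5):
  y_2 = (M₀x³/(6L)-M₀(x-a)²/2+C₁x)/EI  [x>a] with C₁=M₀(3b²-L²)/(6L)=-143/25 = (11·(24/5)³/(6·6)-11·((24/5)-(18/5))²/2+(-143/25)·(24/5))/200000 = -99/12500000 m
Load 3 — applied couple M₀=-10 kN·m at a=3 m (b=L-a=3):
  y_3 = (M₀x³/(6L)-M₀(x-a)²/2+C₁x)/EI  [x>a] with C₁=M₀(3b²-L²)/(6L)=5/2 = ((-10)·(24/5)³/(6·6)-(-10)·((24/5)-3)²/2+(5/2)·(24/5))/200000 = -63/5000000 m
Superposition: y = Σ y_i = -640197/3125000000 m ≈ -0.000205 m

y(24/5) = -640197/3125000000 m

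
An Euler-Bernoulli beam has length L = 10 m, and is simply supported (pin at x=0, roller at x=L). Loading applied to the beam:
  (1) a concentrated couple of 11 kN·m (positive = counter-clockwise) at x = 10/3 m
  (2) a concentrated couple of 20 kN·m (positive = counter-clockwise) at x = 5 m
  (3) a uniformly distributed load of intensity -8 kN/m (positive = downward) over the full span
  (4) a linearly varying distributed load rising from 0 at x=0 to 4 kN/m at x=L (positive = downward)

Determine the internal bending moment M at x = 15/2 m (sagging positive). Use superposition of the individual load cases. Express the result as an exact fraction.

Load 1 — applied couple M₀=11 kN·m at a=10/3 m (b=L-a=20/3):
  M_1 = M₀x/L - M₀  [x>a] = 11·(15/2)/10 - 11 = -11/4 kN·m
Load 2 — applied couple M₀=20 kN·m at a=5 m (b=L-a=5):
  M_2 = M₀x/L - M₀  [x>a] = 20·(15/2)/10 - 20 = -5 kN·m
Load 3 — uniform load w=-8 kN/m over full span:
  M_3 = wx(L-x)/2 = (-8)·(15/2)·(10-(15/2))/2 = -75 kN·m
Load 4 — triangular load w₀=4 kN/m (0→w₀ over full span):
  M_4 = w₀Lx/6 - w₀x³/(6L) = 4·10·(15/2)/6 - 4·(15/2)³/(6·10) = 175/8 kN·m
Superposition: M = Σ M_i = -487/8 kN·m ≈ -60.875000 kN·m

M(15/2) = -487/8 kN·m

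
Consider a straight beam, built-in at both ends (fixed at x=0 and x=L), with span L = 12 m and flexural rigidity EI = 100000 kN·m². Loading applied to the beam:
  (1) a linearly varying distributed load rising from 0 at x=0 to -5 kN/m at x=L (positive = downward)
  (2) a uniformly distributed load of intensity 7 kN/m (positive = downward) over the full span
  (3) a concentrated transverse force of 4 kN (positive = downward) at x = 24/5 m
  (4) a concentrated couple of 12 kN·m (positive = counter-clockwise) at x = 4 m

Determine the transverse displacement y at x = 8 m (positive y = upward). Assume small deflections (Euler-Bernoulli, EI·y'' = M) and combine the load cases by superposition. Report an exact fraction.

Load 1 — triangular load w₀=-5 kN/m (0→w₀ over full span):
  y_1 = -w₀x²(L-x)²(x+2L)/(120LEI) = -(-5)·8²·(12-8)²·(8+2·12)/(120·12·100000) = 32/28125 m
Load 2 — uniform load w=7 kN/m over full span:
  y_2 = -wx²(L-x)²/(24EI) = -7·8²·(12-8)²/(24·100000) = -28/9375 m
Load 3 — point force P=4 kN at a=24/5 m (b=L-a=36/5):
  y_3 = -Pa²(L-x)²(3bL-(3b+a)(L-x))/(6L³EI)  [x>a] = -4·(24/5)²·(12-8)²·(3·(36/5)·12-(3·(36/5)+(24/5))·(12-8))/(6·12³·100000) = -256/1171875 m
Load 4 — applied couple M₀=12 kN·m at a=4 m (b=L-a=8):
  y_4 = (R_Ax³/6 - M_Ax²/2 - M₀(x-a)²/2)/EI  [x>a] with R_A=4/3, M_A=0 = ((4/3)·8³/6 - 0·8²/2 - 12·(8-4)²/2)/100000 = 1/5625 m
Superposition: y = Σ y_i = -6643/3515625 m ≈ -0.001890 m

y(8) = -6643/3515625 m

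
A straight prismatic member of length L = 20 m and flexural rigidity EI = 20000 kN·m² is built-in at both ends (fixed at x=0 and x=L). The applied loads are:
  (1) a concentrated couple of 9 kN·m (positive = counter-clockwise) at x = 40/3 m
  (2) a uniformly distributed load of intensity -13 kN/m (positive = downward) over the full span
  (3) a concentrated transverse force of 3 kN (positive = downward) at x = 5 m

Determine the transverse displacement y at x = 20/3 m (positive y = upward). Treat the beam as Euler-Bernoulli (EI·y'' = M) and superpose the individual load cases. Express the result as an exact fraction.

Load 1 — applied couple M₀=9 kN·m at a=40/3 m (b=L-a=20/3):
  y_1 = (R_Ax³/6 - M_Ax²/2)/EI  [x≤a] with R_A=3/5, M_A=3 = ((3/5)·(20/3)³/6 - 3·(20/3)²/2)/20000 = -1/540 m
Load 2 — uniform load w=-13 kN/m over full span:
  y_2 = -wx²(L-x)²/(24EI) = -(-13)·(20/3)²·(20-(20/3))²/(24·20000) = 52/243 m
Load 3 — point force P=3 kN at a=5 m (b=L-a=15):
  y_3 = -Pa²(L-x)²(3bL-(3b+a)(L-x))/(6L³EI)  [x>a] = -3·5²·(20-(20/3))²·(3·15·20-(3·15+5)·(20-(20/3)))/(6·20³·20000) = -7/2160 m
Superposition: y = Σ y_i = 4061/19440 m ≈ 0.208899 m

y(20/3) = 4061/19440 m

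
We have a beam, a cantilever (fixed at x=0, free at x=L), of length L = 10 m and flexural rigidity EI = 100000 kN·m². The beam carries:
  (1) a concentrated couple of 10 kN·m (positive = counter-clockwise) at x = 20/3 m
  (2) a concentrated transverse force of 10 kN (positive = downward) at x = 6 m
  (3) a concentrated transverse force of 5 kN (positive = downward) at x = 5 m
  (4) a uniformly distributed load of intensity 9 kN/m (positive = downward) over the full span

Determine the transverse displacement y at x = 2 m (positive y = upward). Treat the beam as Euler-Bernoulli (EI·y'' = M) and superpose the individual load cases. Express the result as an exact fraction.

Load 1 — applied couple M₀=10 kN·m at a=20/3 m (b=L-a=10/3):
  y_1 = M₀x²/(2EI)  [x≤a] = 10·2²/(2·100000) = 1/5000 m
Load 2 — point force P=10 kN at a=6 m (b=L-a=4):
  y_2 = -Px²(3a-x)/(6EI)  [x≤a] = -10·2²·(3·6-2)/(6·100000) = -2/1875 m
Load 3 — point force P=5 kN at a=5 m (b=L-a=5):
  y_3 = -Px²(3a-x)/(6EI)  [x≤a] = -5·2²·(3·5-2)/(6·100000) = -13/30000 m
Load 4 — uniform load w=9 kN/m over full span:
  y_4 = -wx²(x²-4Lx+6L²)/(24EI) = -9·2²·(2²-4·10·2+6·10²)/(24·100000) = -393/50000 m
Superposition: y = Σ y_i = -229/25000 m ≈ -0.009160 m

y(2) = -229/25000 m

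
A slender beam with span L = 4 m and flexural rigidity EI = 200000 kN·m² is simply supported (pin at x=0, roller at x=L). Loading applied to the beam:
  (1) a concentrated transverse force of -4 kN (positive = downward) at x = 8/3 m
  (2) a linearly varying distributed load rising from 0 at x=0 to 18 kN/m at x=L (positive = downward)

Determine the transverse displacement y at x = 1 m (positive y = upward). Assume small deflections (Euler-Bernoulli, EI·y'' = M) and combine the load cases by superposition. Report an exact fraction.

Load 1 — point force P=-4 kN at a=8/3 m (b=L-a=4/3):
  y_1 = -Pbx(L²-b²-x²)/(6LEI)  [x≤a] = -(-4)·(4/3)·1·(4²-(4/3)²-1²)/(6·4·200000) = 119/8100000 m
Load 2 — triangular load w₀=18 kN/m (0→w₀ over full span):
  y_2 = -w₀x(7L⁴-10L²x²+3x⁴)/(360LEI) = -18·1·(7·4⁴-10·4²·1²+3·1⁴)/(360·4·200000) = -327/3200000 m
Superposition: y = Σ y_i = -22679/259200000 m ≈ -0.000087 m

y(1) = -22679/259200000 m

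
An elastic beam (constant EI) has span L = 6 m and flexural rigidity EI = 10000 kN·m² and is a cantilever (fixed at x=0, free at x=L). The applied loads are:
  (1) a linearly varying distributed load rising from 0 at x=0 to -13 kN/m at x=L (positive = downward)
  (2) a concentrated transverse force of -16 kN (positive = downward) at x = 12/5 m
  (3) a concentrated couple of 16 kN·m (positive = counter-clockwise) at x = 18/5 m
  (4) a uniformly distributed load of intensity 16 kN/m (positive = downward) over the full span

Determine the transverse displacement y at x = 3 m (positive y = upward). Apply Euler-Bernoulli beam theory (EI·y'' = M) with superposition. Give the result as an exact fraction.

Load 1 — triangular load w₀=-13 kN/m (0→w₀ over full span):
  y_1 = (w₀Lx³/12-w₀L²x²/6-w₀x⁵/(120L))/EI = ((-13)·6·3³/12-(-13)·6²·3²/6-(-13)·3⁵/(120·6))/10000 = 42471/800000 m
Load 2 — point force P=-16 kN at a=12/5 m (b=L-a=18/5):
  y_2 = -Pa²(3x-a)/(6EI)  [x>a] = -(-16)·(12/5)²·(3·3-(12/5))/(6·10000) = 792/78125 m
Load 3 — applied couple M₀=16 kN·m at a=18/5 m (b=L-a=12/5):
  y_3 = M₀x²/(2EI)  [x≤a] = 16·3²/(2·10000) = 9/1250 m
Load 4 — uniform load w=16 kN/m over full span:
  y_4 = -wx²(x²-4Lx+6L²)/(24EI) = -16·3²·(3²-4·6·3+6·6²)/(24·10000) = -459/5000 m
Superposition: y = Σ y_i = -427473/20000000 m ≈ -0.021374 m

y(3) = -427473/20000000 m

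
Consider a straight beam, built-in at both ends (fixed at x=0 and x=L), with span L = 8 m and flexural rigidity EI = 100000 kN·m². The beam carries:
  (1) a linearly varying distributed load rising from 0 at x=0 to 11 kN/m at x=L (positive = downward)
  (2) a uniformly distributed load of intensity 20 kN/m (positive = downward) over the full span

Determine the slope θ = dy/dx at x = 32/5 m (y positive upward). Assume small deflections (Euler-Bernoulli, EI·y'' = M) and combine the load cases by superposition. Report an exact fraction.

Load 1 — triangular load w₀=11 kN/m (0→w₀ over full span):
  θ_1 = -w₀(2x(L-x)(L-2x)(x+2L)+x²(L-x)²)/(120LEI) = -11·(2·(32/5)·(8-(32/5))·(8-2·(32/5))·((32/5)+2·8)+(32/5)²·(8-(32/5))²)/(120·8·100000) = 1408/5859375 rad
Load 2 — uniform load w=20 kN/m over full span:
  θ_2 = -wx(L-x)(L-2x)/(12EI) = -20·(32/5)·(8-(32/5))·(8-2·(32/5))/(12·100000) = 64/78125 rad
Superposition: θ = Σ θ_i = 6208/5859375 rad ≈ 0.001059 rad

θ(32/5) = 6208/5859375 rad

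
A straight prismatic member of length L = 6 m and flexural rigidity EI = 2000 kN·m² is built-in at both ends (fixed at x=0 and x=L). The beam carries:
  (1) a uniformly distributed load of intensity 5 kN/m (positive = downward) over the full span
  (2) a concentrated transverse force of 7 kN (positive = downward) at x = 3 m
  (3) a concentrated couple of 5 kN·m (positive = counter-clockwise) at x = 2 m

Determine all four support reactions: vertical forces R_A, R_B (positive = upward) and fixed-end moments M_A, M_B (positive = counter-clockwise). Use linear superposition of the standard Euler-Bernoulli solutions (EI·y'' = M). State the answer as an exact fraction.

Load 1 — uniform load w=5 kN/m over full span:
  R_A = wL/2 = 5·6/2 = 15 kN
  M_A = wL²/12 = 5·6²/12 = 15 kN·m
  R_B = wL/2 = 5·6/2 = 15 kN
  M_B = -wL²/12 = -5·6²/12 = -15 kN·m
Load 2 — point force P=7 kN at a=3 m (b=L-a=3):
  R_A = Pb²(3a+b)/L³ = 7·3²·(3·3+3)/6³ = 7/2 kN
  M_A = Pab²/L² = 7·3·3²/6² = 21/4 kN·m
  R_B = Pa²(a+3b)/L³ = 7·3²·(3+3·3)/6³ = 7/2 kN
  M_B = -Pa²b/L² = -7·3²·3/6² = -21/4 kN·m
Load 3 — applied couple M₀=5 kN·m at a=2 m (b=L-a=4):
  R_A = 6M₀ab/L³ = 6·5·2·4/6³ = 10/9 kN
  M_A = M₀b(2a-b)/L² = 5·4·(2·2-4)/6² = 0 kN·m
  R_B = -6M₀ab/L³ = -6·5·2·4/6³ = -10/9 kN
  M_B = M₀a(2b-a)/L² = 5·2·(2·4-2)/6² = 5/3 kN·m
Superposition: R_A = 353/18 kN, M_A = 81/4 kN·m, R_B = 313/18 kN, M_B = -223/12 kN·m

R_A = 353/18 kN, M_A = 81/4 kN·m, R_B = 313/18 kN, M_B = -223/12 kN·m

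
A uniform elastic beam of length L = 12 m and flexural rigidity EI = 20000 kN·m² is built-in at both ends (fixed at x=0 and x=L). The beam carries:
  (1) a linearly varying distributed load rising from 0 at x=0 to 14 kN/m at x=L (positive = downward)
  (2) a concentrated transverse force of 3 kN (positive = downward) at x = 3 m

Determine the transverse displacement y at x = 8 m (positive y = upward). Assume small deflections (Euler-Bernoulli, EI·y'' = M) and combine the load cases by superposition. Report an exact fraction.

Load 1 — triangular load w₀=14 kN/m (0→w₀ over full span):
  y_1 = -w₀x²(L-x)²(x+2L)/(120LEI) = -14·8²·(12-8)²·(8+2·12)/(120·12·20000) = -448/28125 m
Load 2 — point force P=3 kN at a=3 m (b=L-a=9):
  y_2 = -Pa²(L-x)²(3bL-(3b+a)(L-x))/(6L³EI)  [x>a] = -3·3²·(12-8)²·(3·9·12-(3·9+3)·(12-8))/(6·12³·20000) = -17/40000 m
Superposition: y = Σ y_i = -29437/1800000 m ≈ -0.016354 m

y(8) = -29437/1800000 m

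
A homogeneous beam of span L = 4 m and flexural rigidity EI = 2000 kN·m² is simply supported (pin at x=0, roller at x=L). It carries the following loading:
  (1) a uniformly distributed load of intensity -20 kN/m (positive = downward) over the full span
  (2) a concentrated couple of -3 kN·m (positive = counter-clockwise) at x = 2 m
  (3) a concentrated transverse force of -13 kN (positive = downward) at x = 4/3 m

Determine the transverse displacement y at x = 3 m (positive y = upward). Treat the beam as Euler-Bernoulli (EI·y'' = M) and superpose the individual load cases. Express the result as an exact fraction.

y(3) = 1469/51840 m

Load 1 — uniform load w=-20 kN/m over full span:
  y_1 = -wx(L³-2Lx²+x³)/(24EI) = -(-20)·3·(4³-2·4·3²+3³)/(24·2000) = 19/800 m
Load 2 — applied couple M₀=-3 kN·m at a=2 m (b=L-a=2):
  y_2 = (M₀x³/(6L)-M₀(x-a)²/2+C₁x)/EI  [x>a] with C₁=M₀(3b²-L²)/(6L)=1/2 = ((-3)·3³/(6·4)-(-3)·(3-2)²/2+(1/2)·3)/2000 = -3/16000 m
Load 3 — point force P=-13 kN at a=4/3 m (b=L-a=8/3):
  y_3 = -Pa(L-x)(2Lx-a²-x²)/(6LEI)  [x>a] = -(-13)·(4/3)·(4-3)·(2·4·3-(4/3)²-3²)/(6·4·2000) = 1547/324000 m
Superposition: y = Σ y_i = 1469/51840 m ≈ 0.028337 m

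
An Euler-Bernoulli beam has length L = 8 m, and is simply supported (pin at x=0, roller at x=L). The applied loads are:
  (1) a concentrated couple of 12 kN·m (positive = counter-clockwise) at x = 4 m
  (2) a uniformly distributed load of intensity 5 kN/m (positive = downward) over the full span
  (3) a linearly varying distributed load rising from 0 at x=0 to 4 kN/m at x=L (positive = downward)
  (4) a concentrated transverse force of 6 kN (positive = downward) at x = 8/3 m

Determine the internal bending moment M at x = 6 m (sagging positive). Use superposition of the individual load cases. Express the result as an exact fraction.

M(6) = 45 kN·m

Load 1 — applied couple M₀=12 kN·m at a=4 m (b=L-a=4):
  M_1 = M₀x/L - M₀  [x>a] = 12·6/8 - 12 = -3 kN·m
Load 2 — uniform load w=5 kN/m over full span:
  M_2 = wx(L-x)/2 = 5·6·(8-6)/2 = 30 kN·m
Load 3 — triangular load w₀=4 kN/m (0→w₀ over full span):
  M_3 = w₀Lx/6 - w₀x³/(6L) = 4·8·6/6 - 4·6³/(6·8) = 14 kN·m
Load 4 — point force P=6 kN at a=8/3 m (b=L-a=16/3):
  M_4 = Pa(L-x)/L  [x>a] = 6·(8/3)·(8-6)/8 = 4 kN·m
Superposition: M = Σ M_i = 45 kN·m ≈ 45.000000 kN·m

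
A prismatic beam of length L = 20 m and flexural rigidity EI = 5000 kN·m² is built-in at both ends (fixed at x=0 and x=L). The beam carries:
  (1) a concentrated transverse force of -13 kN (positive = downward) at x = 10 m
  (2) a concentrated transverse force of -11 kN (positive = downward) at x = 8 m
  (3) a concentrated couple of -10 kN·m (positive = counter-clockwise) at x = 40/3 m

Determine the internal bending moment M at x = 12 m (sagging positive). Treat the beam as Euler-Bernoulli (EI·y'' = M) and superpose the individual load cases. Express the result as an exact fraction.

M(12) = -25517/750 kN·m

Load 1 — point force P=-13 kN at a=10 m (b=L-a=10):
  M_1 = Pa²(a+3b)(L-x)/L³ - Pa²b/L²  [x>a] = (-13)·10²·(10+3·10)·(20-12)/20³ - (-13)·10²·10/20² = -39/2 kN·m
Load 2 — point force P=-11 kN at a=8 m (b=L-a=12):
  M_2 = Pa²(a+3b)(L-x)/L³ - Pa²b/L²  [x>a] = (-11)·8²·(8+3·12)·(20-12)/20³ - (-11)·8²·12/20² = -1232/125 kN·m
Load 3 — applied couple M₀=-10 kN·m at a=40/3 m (b=L-a=20/3):
  M_3 = R_Ax - M_A  [x≤a] with R_A=-2/3, M_A=-10/3 = (-2/3)·12 - (-10/3) = -14/3 kN·m
Superposition: M = Σ M_i = -25517/750 kN·m ≈ -34.022667 kN·m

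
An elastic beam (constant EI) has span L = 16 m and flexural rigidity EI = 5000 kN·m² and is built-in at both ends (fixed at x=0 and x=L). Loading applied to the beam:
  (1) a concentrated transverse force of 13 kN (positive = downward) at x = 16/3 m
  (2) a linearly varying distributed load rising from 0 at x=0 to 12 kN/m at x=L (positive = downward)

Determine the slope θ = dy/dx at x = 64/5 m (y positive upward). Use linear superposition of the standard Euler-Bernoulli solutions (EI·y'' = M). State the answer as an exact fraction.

θ(64/5) = 509968/10546875 rad

Load 1 — point force P=13 kN at a=16/3 m (b=L-a=32/3):
  θ_1 = Pa²(L-x)(2bL-(3b+a)(L-x))/(2L³EI)  [x>a] = 13·(16/3)²·(16-(64/5))·(2·(32/3)·16-(3·(32/3)+(16/3))·(16-(64/5)))/(2·16³·5000) = 2704/421875 rad
Load 2 — triangular load w₀=12 kN/m (0→w₀ over full span):
  θ_2 = -w₀(2x(L-x)(L-2x)(x+2L)+x²(L-x)²)/(120LEI) = -12·(2·(64/5)·(16-(64/5))·(16-2·(64/5))·((64/5)+2·16)+(64/5)²·(16-(64/5))²)/(120·16·5000) = 16384/390625 rad
Superposition: θ = Σ θ_i = 509968/10546875 rad ≈ 0.048353 rad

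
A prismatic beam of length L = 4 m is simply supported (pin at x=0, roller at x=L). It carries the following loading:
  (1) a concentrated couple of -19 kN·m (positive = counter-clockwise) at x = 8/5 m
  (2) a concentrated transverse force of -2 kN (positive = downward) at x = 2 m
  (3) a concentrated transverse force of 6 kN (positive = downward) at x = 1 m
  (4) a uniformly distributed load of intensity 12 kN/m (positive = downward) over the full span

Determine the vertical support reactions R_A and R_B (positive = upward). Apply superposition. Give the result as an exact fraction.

Load 1 — applied couple M₀=-19 kN·m at a=8/5 m (b=L-a=12/5):
  R_A = M₀/L = (-19)/4 = -19/4 kN
  R_B = -M₀/L = -(-19)/4 = 19/4 kN
Load 2 — point force P=-2 kN at a=2 m (b=L-a=2):
  R_A = Pb/L = (-2)·2/4 = -1 kN
  R_B = Pa/L = (-2)·2/4 = -1 kN
Load 3 — point force P=6 kN at a=1 m (b=L-a=3):
  R_A = Pb/L = 6·3/4 = 9/2 kN
  R_B = Pa/L = 6·1/4 = 3/2 kN
Load 4 — uniform load w=12 kN/m over full span:
  R_A = wL/2 = 12·4/2 = 24 kN
  R_B = wL/2 = 12·4/2 = 24 kN
Superposition: R_A = 91/4 kN, R_B = 117/4 kN

R_A = 91/4 kN, R_B = 117/4 kN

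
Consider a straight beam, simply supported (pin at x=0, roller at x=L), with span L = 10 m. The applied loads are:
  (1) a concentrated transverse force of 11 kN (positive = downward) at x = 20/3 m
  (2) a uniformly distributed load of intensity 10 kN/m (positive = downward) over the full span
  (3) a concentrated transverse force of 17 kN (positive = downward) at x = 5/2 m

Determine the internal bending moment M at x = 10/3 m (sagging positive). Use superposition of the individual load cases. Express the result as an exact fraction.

M(10/3) = 455/3 kN·m

Load 1 — point force P=11 kN at a=20/3 m (b=L-a=10/3):
  M_1 = Pbx/L  [x≤a] = 11·(10/3)·(10/3)/10 = 110/9 kN·m
Load 2 — uniform load w=10 kN/m over full span:
  M_2 = wx(L-x)/2 = 10·(10/3)·(10-(10/3))/2 = 1000/9 kN·m
Load 3 — point force P=17 kN at a=5/2 m (b=L-a=15/2):
  M_3 = Pa(L-x)/L  [x>a] = 17·(5/2)·(10-(10/3))/10 = 85/3 kN·m
Superposition: M = Σ M_i = 455/3 kN·m ≈ 151.666667 kN·m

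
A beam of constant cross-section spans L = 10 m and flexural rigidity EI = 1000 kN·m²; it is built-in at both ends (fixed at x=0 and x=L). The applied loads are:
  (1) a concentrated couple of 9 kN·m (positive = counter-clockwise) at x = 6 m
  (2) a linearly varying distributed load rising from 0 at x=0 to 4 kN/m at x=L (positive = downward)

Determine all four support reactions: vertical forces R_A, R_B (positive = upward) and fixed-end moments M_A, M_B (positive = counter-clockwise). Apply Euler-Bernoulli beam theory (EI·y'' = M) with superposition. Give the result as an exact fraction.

R_A = 912/125 kN, M_A = 1216/75 kN·m, R_B = 1588/125 kN, M_B = -473/25 kN·m

Load 1 — applied couple M₀=9 kN·m at a=6 m (b=L-a=4):
  R_A = 6M₀ab/L³ = 6·9·6·4/10³ = 162/125 kN
  M_A = M₀b(2a-b)/L² = 9·4·(2·6-4)/10² = 72/25 kN·m
  R_B = -6M₀ab/L³ = -6·9·6·4/10³ = -162/125 kN
  M_B = M₀a(2b-a)/L² = 9·6·(2·4-6)/10² = 27/25 kN·m
Load 2 — triangular load w₀=4 kN/m (0→w₀ over full span):
  R_A = 3w₀L/20 = 3·4·10/20 = 6 kN
  M_A = w₀L²/30 = 4·10²/30 = 40/3 kN·m
  R_B = 7w₀L/20 = 7·4·10/20 = 14 kN
  M_B = -w₀L²/20 = -4·10²/20 = -20 kN·m
Superposition: R_A = 912/125 kN, M_A = 1216/75 kN·m, R_B = 1588/125 kN, M_B = -473/25 kN·m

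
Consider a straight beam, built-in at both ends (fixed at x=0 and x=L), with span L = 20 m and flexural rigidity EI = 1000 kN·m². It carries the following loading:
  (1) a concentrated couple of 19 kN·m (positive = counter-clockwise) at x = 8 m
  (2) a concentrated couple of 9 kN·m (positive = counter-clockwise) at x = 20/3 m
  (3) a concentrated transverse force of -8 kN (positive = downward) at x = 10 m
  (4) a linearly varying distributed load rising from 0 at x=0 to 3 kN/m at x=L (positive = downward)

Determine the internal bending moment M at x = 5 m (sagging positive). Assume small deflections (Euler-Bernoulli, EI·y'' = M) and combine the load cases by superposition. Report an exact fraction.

M(5) = 1887/200 kN·m

Load 1 — applied couple M₀=19 kN·m at a=8 m (b=L-a=12):
  M_1 = R_Ax - M_A  [x≤a] with R_A=171/125, M_A=57/25 = (171/125)·5 - (57/25) = 114/25 kN·m
Load 2 — applied couple M₀=9 kN·m at a=20/3 m (b=L-a=40/3):
  M_2 = R_Ax - M_A  [x≤a] with R_A=3/5, M_A=0 = (3/5)·5 - 0 = 3 kN·m
Load 3 — point force P=-8 kN at a=10 m (b=L-a=10):
  M_3 = Pb²(3a+b)x/L³ - Pab²/L²  [x≤a] = (-8)·10²·(3·10+10)·5/20³ - (-8)·10·10²/20² = 0 kN·m
Load 4 — triangular load w₀=3 kN/m (0→w₀ over full span):
  M_4 = 3w₀Lx/20 - w₀L²/30 - w₀x³/(6L) = 3·3·20·5/20 - 3·20²/30 - 3·5³/(6·20) = 15/8 kN·m
Superposition: M = Σ M_i = 1887/200 kN·m ≈ 9.435000 kN·m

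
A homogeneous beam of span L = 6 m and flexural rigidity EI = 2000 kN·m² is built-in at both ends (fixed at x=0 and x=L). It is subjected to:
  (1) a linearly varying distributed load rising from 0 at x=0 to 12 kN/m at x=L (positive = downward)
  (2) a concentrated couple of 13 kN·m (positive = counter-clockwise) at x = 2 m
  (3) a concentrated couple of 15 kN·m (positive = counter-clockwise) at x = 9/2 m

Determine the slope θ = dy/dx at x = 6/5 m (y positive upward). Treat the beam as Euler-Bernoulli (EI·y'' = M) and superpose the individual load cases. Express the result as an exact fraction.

θ(6/5) = -3499/625000 rad

Load 1 — triangular load w₀=12 kN/m (0→w₀ over full span):
  θ_1 = -w₀(2x(L-x)(L-2x)(x+2L)+x²(L-x)²)/(120LEI) = -12·(2·(6/5)·(6-(6/5))·(6-2·(6/5))·((6/5)+2·6)+(6/5)²·(6-(6/5))²)/(120·6·2000) = -378/78125 rad
Load 2 — applied couple M₀=13 kN·m at a=2 m (b=L-a=4):
  θ_2 = (R_Ax²/2 - M_Ax)/EI  [x≤a] with R_A=26/9, M_A=0 = ((26/9)·(6/5)²/2 - 0·(6/5))/2000 = 13/12500 rad
Load 3 — applied couple M₀=15 kN·m at a=9/2 m (b=L-a=3/2):
  θ_3 = (R_Ax²/2 - M_Ax)/EI  [x≤a] with R_A=45/16, M_A=75/16 = ((45/16)·(6/5)²/2 - (75/16)·(6/5))/2000 = -9/5000 rad
Superposition: θ = Σ θ_i = -3499/625000 rad ≈ -0.005598 rad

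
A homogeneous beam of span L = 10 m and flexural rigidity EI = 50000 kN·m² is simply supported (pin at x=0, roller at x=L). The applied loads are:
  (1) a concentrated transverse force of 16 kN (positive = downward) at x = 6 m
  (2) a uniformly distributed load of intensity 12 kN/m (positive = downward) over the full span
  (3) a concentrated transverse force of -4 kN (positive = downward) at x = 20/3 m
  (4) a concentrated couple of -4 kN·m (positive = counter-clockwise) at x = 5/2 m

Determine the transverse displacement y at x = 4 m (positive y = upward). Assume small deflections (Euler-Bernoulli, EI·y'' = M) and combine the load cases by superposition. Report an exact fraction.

y(4) = -1402469/40500000 m

Load 1 — point force P=16 kN at a=6 m (b=L-a=4):
  y_1 = -Pbx(L²-b²-x²)/(6LEI)  [x≤a] = -16·4·4·(10²-4²-4²)/(6·10·50000) = -272/46875 m
Load 2 — uniform load w=12 kN/m over full span:
  y_2 = -wx(L³-2Lx²+x³)/(24EI) = -12·4·(10³-2·10·4²+4³)/(24·50000) = -93/3125 m
Load 3 — point force P=-4 kN at a=20/3 m (b=L-a=10/3):
  y_3 = -Pbx(L²-b²-x²)/(6LEI)  [x≤a] = -(-4)·(10/3)·4·(10²-(10/3)²-4²)/(6·10·50000) = 328/253125 m
Load 4 — applied couple M₀=-4 kN·m at a=5/2 m (b=L-a=15/2):
  y_4 = (M₀x³/(6L)-M₀(x-a)²/2+C₁x)/EI  [x>a] with C₁=M₀(3b²-L²)/(6L)=-55/12 = ((-4)·4³/(6·10)-(-4)·(4-(5/2))²/2+(-55/12)·4)/50000 = -181/500000 m
Superposition: y = Σ y_i = -1402469/40500000 m ≈ -0.034629 m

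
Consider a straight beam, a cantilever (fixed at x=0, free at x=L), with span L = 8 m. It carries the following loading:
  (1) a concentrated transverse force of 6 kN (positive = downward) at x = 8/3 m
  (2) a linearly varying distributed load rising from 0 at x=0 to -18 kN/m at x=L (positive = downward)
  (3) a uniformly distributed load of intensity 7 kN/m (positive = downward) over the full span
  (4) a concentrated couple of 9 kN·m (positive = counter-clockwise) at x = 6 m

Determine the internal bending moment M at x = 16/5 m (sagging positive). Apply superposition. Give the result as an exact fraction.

Load 1 — point force P=6 kN at a=8/3 m (b=L-a=16/3):
  M_1 = 0  [x>a] = 0 kN·m
Load 2 — triangular load w₀=-18 kN/m (0→w₀ over full span):
  M_2 = w₀Lx/2 - w₀L²/3 - w₀x³/(6L) = (-18)·8·(16/5)/2 - (-18)·8²/3 - (-18)·(16/5)³/(6·8) = 20736/125 kN·m
Load 3 — uniform load w=7 kN/m over full span:
  M_3 = -w(L-x)²/2 = -7·(8-(16/5))²/2 = -2016/25 kN·m
Load 4 — applied couple M₀=9 kN·m at a=6 m (b=L-a=2):
  M_4 = M₀  [x≤a] = 9 = 9 kN·m
Superposition: M = Σ M_i = 11781/125 kN·m ≈ 94.248000 kN·m

M(16/5) = 11781/125 kN·m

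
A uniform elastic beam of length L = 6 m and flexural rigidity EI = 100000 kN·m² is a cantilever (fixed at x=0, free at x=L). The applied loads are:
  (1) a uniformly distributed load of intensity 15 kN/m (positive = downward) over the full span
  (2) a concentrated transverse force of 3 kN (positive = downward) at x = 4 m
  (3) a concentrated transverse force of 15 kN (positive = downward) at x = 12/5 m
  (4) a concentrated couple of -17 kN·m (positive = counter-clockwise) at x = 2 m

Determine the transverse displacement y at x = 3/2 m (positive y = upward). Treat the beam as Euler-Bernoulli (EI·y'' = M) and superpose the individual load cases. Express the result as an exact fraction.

Load 1 — uniform load w=15 kN/m over full span:
  y_1 = -wx²(x²-4Lx+6L²)/(24EI) = -15·(3/2)²·((3/2)²-4·6·(3/2)+6·6²)/(24·100000) = -6561/2560000 m
Load 2 — point force P=3 kN at a=4 m (b=L-a=2):
  y_2 = -Px²(3a-x)/(6EI)  [x≤a] = -3·(3/2)²·(3·4-(3/2))/(6·100000) = -189/1600000 m
Load 3 — point force P=15 kN at a=12/5 m (b=L-a=18/5):
  y_3 = -Px²(3a-x)/(6EI)  [x≤a] = -15·(3/2)²·(3·(12/5)-(3/2))/(6·100000) = -513/1600000 m
Load 4 — applied couple M₀=-17 kN·m at a=2 m (b=L-a=4):
  y_4 = M₀x²/(2EI)  [x≤a] = (-17)·(3/2)²/(2·100000) = -153/800000 m
Superposition: y = Σ y_i = -40869/12800000 m ≈ -0.003193 m

y(3/2) = -40869/12800000 m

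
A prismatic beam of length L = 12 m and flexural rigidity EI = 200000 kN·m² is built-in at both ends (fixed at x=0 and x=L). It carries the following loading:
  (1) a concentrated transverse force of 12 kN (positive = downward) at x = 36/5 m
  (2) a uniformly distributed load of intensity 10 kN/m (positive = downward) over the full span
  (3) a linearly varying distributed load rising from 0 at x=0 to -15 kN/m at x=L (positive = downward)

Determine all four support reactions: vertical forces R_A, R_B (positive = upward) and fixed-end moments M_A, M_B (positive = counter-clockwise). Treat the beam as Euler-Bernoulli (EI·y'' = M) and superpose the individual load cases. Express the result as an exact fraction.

R_A = 4653/125 kN, M_A = 7728/125 kN·m, R_B = 597/125 kN, M_B = -4092/125 kN·m

Load 1 — point force P=12 kN at a=36/5 m (b=L-a=24/5):
  R_A = Pb²(3a+b)/L³ = 12·(24/5)²·(3·(36/5)+(24/5))/12³ = 528/125 kN
  M_A = Pab²/L² = 12·(36/5)·(24/5)²/12² = 1728/125 kN·m
  R_B = Pa²(a+3b)/L³ = 12·(36/5)²·((36/5)+3·(24/5))/12³ = 972/125 kN
  M_B = -Pa²b/L² = -12·(36/5)²·(24/5)/12² = -2592/125 kN·m
Load 2 — uniform load w=10 kN/m over full span:
  R_A = wL/2 = 10·12/2 = 60 kN
  M_A = wL²/12 = 10·12²/12 = 120 kN·m
  R_B = wL/2 = 10·12/2 = 60 kN
  M_B = -wL²/12 = -10·12²/12 = -120 kN·m
Load 3 — triangular load w₀=-15 kN/m (0→w₀ over full span):
  R_A = 3w₀L/20 = 3·(-15)·12/20 = -27 kN
  M_A = w₀L²/30 = (-15)·12²/30 = -72 kN·m
  R_B = 7w₀L/20 = 7·(-15)·12/20 = -63 kN
  M_B = -w₀L²/20 = -(-15)·12²/20 = 108 kN·m
Superposition: R_A = 4653/125 kN, M_A = 7728/125 kN·m, R_B = 597/125 kN, M_B = -4092/125 kN·m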